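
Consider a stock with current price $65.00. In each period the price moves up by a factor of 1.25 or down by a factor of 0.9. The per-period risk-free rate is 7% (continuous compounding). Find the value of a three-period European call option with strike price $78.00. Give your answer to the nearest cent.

Risk-neutral probability p = (e^0.07 − 0.9)/(1.25 − 0.9) = 0.1725/0.3500 = 0.4929
Terminal stock prices: S_uuu = 127, S_uud = 91.41, S_udd = 65.81, S_ddd = 47.39
Terminal payoffs (S − K): max(48.95, 0) = 48.95, max(13.41, 0) = 13.41, max(-12.19, 0) = 0, max(-30.61, 0) = 0
Node uu (S = 101.6): V_uu = e^(−0.07)·[0.4929·48.9531 + 0.5071·13.4062] = 28.8358
Node ud (S = 73.12): V_ud = e^(−0.07)·[0.4929·13.4062 + 0.5071·0.0000] = 6.1610
Node dd (S = 52.65): V_dd = e^(−0.07)·[0.4929·0.0000 + 0.5071·0.0000] = 0.0000
Node u (S = 81.25): V_u = e^(−0.07)·[0.4929·28.8358 + 0.5071·6.1610] = 16.1649
Node d (S = 58.5): V_d = e^(−0.07)·[0.4929·6.1610 + 0.5071·0.0000] = 2.8313
Node 0 (S = 65): V_0 = e^(−0.07)·[0.4929·16.1649 + 0.5071·2.8313] = 8.7674

$8.77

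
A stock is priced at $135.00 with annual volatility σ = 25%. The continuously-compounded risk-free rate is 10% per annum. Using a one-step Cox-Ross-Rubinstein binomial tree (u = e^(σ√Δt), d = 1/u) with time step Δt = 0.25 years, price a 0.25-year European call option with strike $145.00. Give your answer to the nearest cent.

$4.43

CRR parameters: u = e^(σ√Δt) = e^(0.25·√0.25) = 1.1331, d = 1/u = 0.8825
Per-period rate: rΔt = 0.1·0.25 = 0.025, so R = e^0.025 = 1.0253
Risk-neutral probability p = (e^0.025 − 0.8825)/(1.1331 − 0.8825) = 0.1428/0.2507 = 0.5698
Terminal stock prices: S_u = 153, S_d = 119.1
Terminal payoffs (S − K): max(7.975, 0) = 7.975, max(-25.86, 0) = 0
Node 0 (S = 135): V_0 = e^(−0.025)·[0.5698·7.9750 + 0.4302·0.0000] = 4.4319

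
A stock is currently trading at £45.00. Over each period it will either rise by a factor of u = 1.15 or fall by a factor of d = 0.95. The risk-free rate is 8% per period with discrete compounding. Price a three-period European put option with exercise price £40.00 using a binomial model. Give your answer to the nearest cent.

Risk-neutral probability p = (1 + 0.08 − 0.95)/(1.15 − 0.95) = 0.1300/0.2000 = 0.6500
Terminal stock prices: S_uuu = 68.44, S_uud = 56.54, S_udd = 46.7, S_ddd = 38.58
Terminal payoffs (K − S): max(-28.44, 0) = 0, max(-16.54, 0) = 0, max(-6.704, 0) = 0, max(1.418, 0) = 1.418
Node uu (S = 59.51): V_uu = 1/1.08·[0.6500·0.0000 + 0.3500·0.0000] = 0.0000
Node ud (S = 49.16): V_ud = 1/1.08·[0.6500·0.0000 + 0.3500·0.0000] = 0.0000
Node dd (S = 40.61): V_dd = 1/1.08·[0.6500·0.0000 + 0.3500·1.4181] = 0.4596
Node u (S = 51.75): V_u = 1/1.08·[0.6500·0.0000 + 0.3500·0.0000] = 0.0000
Node d (S = 42.75): V_d = 1/1.08·[0.6500·0.0000 + 0.3500·0.4596] = 0.1489
Node 0 (S = 45): V_0 = 1/1.08·[0.6500·0.0000 + 0.3500·0.1489] = 0.0483

£0.05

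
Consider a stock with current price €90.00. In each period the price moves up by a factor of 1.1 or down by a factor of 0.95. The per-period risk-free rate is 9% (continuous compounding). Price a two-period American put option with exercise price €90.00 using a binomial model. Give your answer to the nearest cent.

Risk-neutral probability p = (e^0.09 − 0.95)/(1.1 − 0.95) = 0.1442/0.1500 = 0.9612
Terminal stock prices: S_uu = 108.9, S_ud = 94.05, S_dd = 81.22
Terminal payoffs (K − S): max(-18.9, 0) = 0, max(-4.05, 0) = 0, max(8.775, 0) = 8.775
Node u (S = 99): continuation = e^(−0.09)·[0.9612·0.0000 + 0.0388·0.0000] = 0.0000; exercise value = 0.0000 ≤ continuation, so V_u = 0.0000
Node d (S = 85.5): continuation = e^(−0.09)·[0.9612·0.0000 + 0.0388·8.7750] = 0.3115; exercise value = 4.5000 > continuation, so V_d = 4.5000 (exercise)
Node 0 (S = 90): continuation = e^(−0.09)·[0.9612·0.0000 + 0.0388·4.5000] = 0.1597; exercise value = 0.0000 ≤ continuation, so V_0 = 0.1597

€0.16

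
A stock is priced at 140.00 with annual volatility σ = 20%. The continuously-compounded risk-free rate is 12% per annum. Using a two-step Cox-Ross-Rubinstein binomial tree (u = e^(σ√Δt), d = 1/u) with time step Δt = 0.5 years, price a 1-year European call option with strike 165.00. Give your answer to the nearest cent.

CRR parameters: u = e^(σ√Δt) = e^(0.2·√0.5) = 1.1519, d = 1/u = 0.8681
Per-period rate: rΔt = 0.12·0.5 = 0.06, so R = e^0.06 = 1.0618
Risk-neutral probability p = (e^0.06 − 0.8681)/(1.1519 − 0.8681) = 0.1937/0.2838 = 0.6826
Terminal stock prices: S_uu = 185.8, S_ud = 140, S_dd = 105.5
Terminal payoffs (S − K): max(20.77, 0) = 20.77, max(-25, 0) = 0, max(-59.49, 0) = 0
Node u (S = 161.3): V_u = e^(−0.06)·[0.6826·20.7655 + 0.3174·0.0000] = 13.3491
Node d (S = 121.5): V_d = e^(−0.06)·[0.6826·0.0000 + 0.3174·0.0000] = 0.0000
Node 0 (S = 140): V_0 = e^(−0.06)·[0.6826·13.3491 + 0.3174·0.0000] = 8.5815

8.58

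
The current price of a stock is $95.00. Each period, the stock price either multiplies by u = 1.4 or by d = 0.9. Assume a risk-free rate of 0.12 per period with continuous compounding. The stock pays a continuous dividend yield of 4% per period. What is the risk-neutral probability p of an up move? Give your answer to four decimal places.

Per-period risk-free factor R = e^0.12 = 1.1275; dividend-adjusted growth = e^(0.12−0.04) = 1.0833.
Risk-neutral probability p = (1.0833 − 0.9)/(1.4 − 0.9) = 0.1833/0.5000 = 0.3666

p = 0.3666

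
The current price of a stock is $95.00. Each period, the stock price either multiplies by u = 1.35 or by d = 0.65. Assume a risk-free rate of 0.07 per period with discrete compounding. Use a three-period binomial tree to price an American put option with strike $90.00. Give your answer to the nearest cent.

Risk-neutral probability p = (1 + 0.07 − 0.65)/(1.35 − 0.65) = 0.4200/0.7000 = 0.6000
Terminal stock prices: S_uuu = 233.7, S_uud = 112.5, S_udd = 54.19, S_ddd = 26.09
Terminal payoffs (K − S): max(-143.7, 0) = 0, max(-22.54, 0) = 0, max(35.81, 0) = 35.81, max(63.91, 0) = 63.91
Node uu (S = 173.1): continuation = 1/1.07·[0.6000·0.0000 + 0.4000·0.0000] = 0.0000; exercise value = 0.0000 ≤ continuation, so V_uu = 0.0000
Node ud (S = 83.36): continuation = 1/1.07·[0.6000·0.0000 + 0.4000·35.8144] = 13.3886; exercise value = 6.6375 ≤ continuation, so V_ud = 13.3886
Node dd (S = 40.14): continuation = 1/1.07·[0.6000·35.8144 + 0.4000·63.9106] = 43.9746; exercise value = 49.8625 > continuation, so V_dd = 49.8625 (exercise)
Node u (S = 128.2): continuation = 1/1.07·[0.6000·0.0000 + 0.4000·13.3886] = 5.0051; exercise value = 0.0000 ≤ continuation, so V_u = 5.0051
Node d (S = 61.75): continuation = 1/1.07·[0.6000·13.3886 + 0.4000·49.8625] = 26.1478; exercise value = 28.2500 > continuation, so V_d = 28.2500 (exercise)
Node 0 (S = 95): continuation = 1/1.07·[0.6000·5.0051 + 0.4000·28.2500] = 13.3673; exercise value = 0.0000 ≤ continuation, so V_0 = 13.3673

$13.37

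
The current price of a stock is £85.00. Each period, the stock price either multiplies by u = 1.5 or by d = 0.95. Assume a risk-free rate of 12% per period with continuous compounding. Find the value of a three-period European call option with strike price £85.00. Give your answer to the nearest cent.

Risk-neutral probability p = (e^0.12 − 0.95)/(1.5 − 0.95) = 0.1775/0.5500 = 0.3227
Terminal stock prices: S_uuu = 286.9, S_uud = 181.7, S_udd = 115.1, S_ddd = 72.88
Terminal payoffs (S − K): max(201.9, 0) = 201.9, max(96.69, 0) = 96.69, max(30.07, 0) = 30.07, max(-12.12, 0) = 0
Node uu (S = 191.2): V_uu = e^(−0.12)·[0.3227·201.8750 + 0.6773·96.6875] = 115.8618
Node ud (S = 121.1): V_ud = e^(−0.12)·[0.3227·96.6875 + 0.6773·30.0687] = 45.7368
Node dd (S = 76.71): V_dd = e^(−0.12)·[0.3227·30.0687 + 0.6773·0.0000] = 8.6065
Node u (S = 127.5): V_u = e^(−0.12)·[0.3227·115.8618 + 0.6773·45.7368] = 60.6366
Node d (S = 80.75): V_d = e^(−0.12)·[0.3227·45.7368 + 0.6773·8.6065] = 18.2610
Node 0 (S = 85): V_0 = e^(−0.12)·[0.3227·60.6366 + 0.6773·18.2610] = 28.3252

£28.33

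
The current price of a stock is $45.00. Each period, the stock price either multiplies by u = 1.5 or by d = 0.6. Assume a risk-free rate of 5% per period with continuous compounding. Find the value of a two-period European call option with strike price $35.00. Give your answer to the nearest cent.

Risk-neutral probability p = (e^0.05 − 0.6)/(1.5 − 0.6) = 0.4513/0.9000 = 0.5014
Terminal stock prices: S_uu = 101.2, S_ud = 40.5, S_dd = 16.2
Terminal payoffs (S − K): max(66.25, 0) = 66.25, max(5.5, 0) = 5.5, max(-18.8, 0) = 0
Node u (S = 67.5): V_u = e^(−0.05)·[0.5014·66.2500 + 0.4986·5.5000] = 34.2070
Node d (S = 27): V_d = e^(−0.05)·[0.5014·5.5000 + 0.4986·0.0000] = 2.6233
Node 0 (S = 45): V_0 = e^(−0.05)·[0.5014·34.2070 + 0.4986·2.6233] = 17.5594

$17.56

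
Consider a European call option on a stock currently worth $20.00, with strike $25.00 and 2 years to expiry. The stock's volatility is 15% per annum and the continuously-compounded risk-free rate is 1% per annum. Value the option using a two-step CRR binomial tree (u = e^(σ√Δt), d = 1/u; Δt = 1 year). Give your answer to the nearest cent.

CRR parameters: u = e^(σ√Δt) = e^(0.15·√1) = 1.1618, d = 1/u = 0.8607
Per-period rate: rΔt = 0.01·1 = 0.01, so R = e^0.01 = 1.0101
Risk-neutral probability p = (e^0.01 − 0.8607)/(1.1618 − 0.8607) = 0.1493/0.3011 = 0.4959
Terminal stock prices: S_uu = 27, S_ud = 20, S_dd = 14.82
Terminal payoffs (S − K): max(1.997, 0) = 1.997, max(-5, 0) = 0, max(-10.18, 0) = 0
Node u (S = 23.24): V_u = e^(−0.01)·[0.4959·1.9972 + 0.5041·0.0000] = 0.9806
Node d (S = 17.21): V_d = e^(−0.01)·[0.4959·0.0000 + 0.5041·0.0000] = 0.0000
Node 0 (S = 20): V_0 = e^(−0.01)·[0.4959·0.9806 + 0.5041·0.0000] = 0.4815

$0.48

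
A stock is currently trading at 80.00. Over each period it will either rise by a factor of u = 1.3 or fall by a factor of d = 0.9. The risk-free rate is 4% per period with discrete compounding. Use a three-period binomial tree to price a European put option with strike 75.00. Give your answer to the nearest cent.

Risk-neutral probability p = (1 + 0.04 − 0.9)/(1.3 − 0.9) = 0.1400/0.4000 = 0.3500
Terminal stock prices: S_uuu = 175.8, S_uud = 121.7, S_udd = 84.24, S_ddd = 58.32
Terminal payoffs (K − S): max(-100.8, 0) = 0, max(-46.68, 0) = 0, max(-9.24, 0) = 0, max(16.68, 0) = 16.68
Node uu (S = 135.2): V_uu = 1/1.04·[0.3500·0.0000 + 0.6500·0.0000] = 0.0000
Node ud (S = 93.6): V_ud = 1/1.04·[0.3500·0.0000 + 0.6500·0.0000] = 0.0000
Node dd (S = 64.8): V_dd = 1/1.04·[0.3500·0.0000 + 0.6500·16.6800] = 10.4250
Node u (S = 104): V_u = 1/1.04·[0.3500·0.0000 + 0.6500·0.0000] = 0.0000
Node d (S = 72): V_d = 1/1.04·[0.3500·0.0000 + 0.6500·10.4250] = 6.5156
Node 0 (S = 80): V_0 = 1/1.04·[0.3500·0.0000 + 0.6500·6.5156] = 4.0723

4.07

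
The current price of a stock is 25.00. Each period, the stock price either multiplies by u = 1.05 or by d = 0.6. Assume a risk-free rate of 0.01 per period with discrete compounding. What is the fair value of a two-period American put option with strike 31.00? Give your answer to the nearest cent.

6.00

Risk-neutral probability p = (1 + 0.01 − 0.6)/(1.05 − 0.6) = 0.4100/0.4500 = 0.9111
Terminal stock prices: S_uu = 27.56, S_ud = 15.75, S_dd = 9
Terminal payoffs (K − S): max(3.438, 0) = 3.438, max(15.25, 0) = 15.25, max(22, 0) = 22
Node u (S = 26.25): continuation = 1/1.01·[0.9111·3.4375 + 0.0889·15.2500] = 4.4431; exercise value = 4.7500 > continuation, so V_u = 4.7500 (exercise)
Node d (S = 15): continuation = 1/1.01·[0.9111·15.2500 + 0.0889·22.0000] = 15.6931; exercise value = 16.0000 > continuation, so V_d = 16.0000 (exercise)
Node 0 (S = 25): continuation = 1/1.01·[0.9111·4.7500 + 0.0889·16.0000] = 5.6931; exercise value = 6.0000 > continuation, so V_0 = 6.0000 (exercise)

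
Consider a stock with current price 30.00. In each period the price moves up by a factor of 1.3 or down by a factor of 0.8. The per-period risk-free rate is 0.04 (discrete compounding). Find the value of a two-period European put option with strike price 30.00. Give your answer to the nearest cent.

2.70

Risk-neutral probability p = (1 + 0.04 − 0.8)/(1.3 − 0.8) = 0.2400/0.5000 = 0.4800
Terminal stock prices: S_uu = 50.7, S_ud = 31.2, S_dd = 19.2
Terminal payoffs (K − S): max(-20.7, 0) = 0, max(-1.2, 0) = 0, max(10.8, 0) = 10.8
Node u (S = 39): V_u = 1/1.04·[0.4800·0.0000 + 0.5200·0.0000] = 0.0000
Node d (S = 24): V_d = 1/1.04·[0.4800·0.0000 + 0.5200·10.8000] = 5.4000
Node 0 (S = 30): V_0 = 1/1.04·[0.4800·0.0000 + 0.5200·5.4000] = 2.7000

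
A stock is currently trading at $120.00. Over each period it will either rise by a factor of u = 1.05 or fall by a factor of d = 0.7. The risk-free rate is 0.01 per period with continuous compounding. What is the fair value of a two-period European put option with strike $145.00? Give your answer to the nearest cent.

Risk-neutral probability p = (e^0.01 − 0.7)/(1.05 − 0.7) = 0.3101/0.3500 = 0.8859
Terminal stock prices: S_uu = 132.3, S_ud = 88.2, S_dd = 58.8
Terminal payoffs (K − S): max(12.7, 0) = 12.7, max(56.8, 0) = 56.8, max(86.2, 0) = 86.2
Node u (S = 126): V_u = e^(−0.01)·[0.8859·12.7000 + 0.1141·56.8000] = 17.5572
Node d (S = 84): V_d = e^(−0.01)·[0.8859·56.8000 + 0.1141·86.2000] = 59.5572
Node 0 (S = 120): V_0 = e^(−0.01)·[0.8859·17.5572 + 0.1141·59.5572] = 22.1288

$22.13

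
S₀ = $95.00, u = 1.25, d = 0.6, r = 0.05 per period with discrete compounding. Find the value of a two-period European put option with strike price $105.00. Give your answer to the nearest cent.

Risk-neutral probability p = (1 + 0.05 − 0.6)/(1.25 − 0.6) = 0.4500/0.6500 = 0.6923
Terminal stock prices: S_uu = 148.4, S_ud = 71.25, S_dd = 34.2
Terminal payoffs (K − S): max(-43.44, 0) = 0, max(33.75, 0) = 33.75, max(70.8, 0) = 70.8
Node u (S = 118.8): V_u = 1/1.05·[0.6923·0.0000 + 0.3077·33.7500] = 9.8901
Node d (S = 57): V_d = 1/1.05·[0.6923·33.7500 + 0.3077·70.8000] = 43.0000
Node 0 (S = 95): V_0 = 1/1.05·[0.6923·9.8901 + 0.3077·43.0000] = 19.1217

$19.12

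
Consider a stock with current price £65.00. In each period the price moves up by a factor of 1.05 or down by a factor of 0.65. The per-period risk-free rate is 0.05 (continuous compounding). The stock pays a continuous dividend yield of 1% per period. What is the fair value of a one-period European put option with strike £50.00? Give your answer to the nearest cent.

£0.17

Per-period risk-free factor R = e^0.05 = 1.0513; dividend-adjusted growth = e^(0.05−0.01) = 1.0408.
Risk-neutral probability p = (1.0408 − 0.65)/(1.05 − 0.65) = 0.3908/0.4000 = 0.9770
Terminal stock prices: S_u = 68.25, S_d = 42.25
Terminal payoffs (K − S): max(-18.25, 0) = 0, max(7.75, 0) = 7.75
Node 0 (S = 65): V_0 = e^(−0.05)·[0.9770·0.0000 + 0.0230·7.7500] = 0.1694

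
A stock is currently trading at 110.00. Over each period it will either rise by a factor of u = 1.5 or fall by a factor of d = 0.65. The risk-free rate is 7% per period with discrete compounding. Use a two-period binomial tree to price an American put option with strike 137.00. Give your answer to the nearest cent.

37.46

Risk-neutral probability p = (1 + 0.07 − 0.65)/(1.5 − 0.65) = 0.4200/0.8500 = 0.4941
Terminal stock prices: S_uu = 247.5, S_ud = 107.2, S_dd = 46.48
Terminal payoffs (K − S): max(-110.5, 0) = 0, max(29.75, 0) = 29.75, max(90.53, 0) = 90.53
Node u (S = 165): continuation = 1/1.07·[0.4941·0.0000 + 0.5059·29.7500] = 14.0654; exercise value = 0.0000 ≤ continuation, so V_u = 14.0654
Node d (S = 71.5): continuation = 1/1.07·[0.4941·29.7500 + 0.5059·90.5250] = 56.5374; exercise value = 65.5000 > continuation, so V_d = 65.5000 (exercise)
Node 0 (S = 110): continuation = 1/1.07·[0.4941·14.0654 + 0.5059·65.5000] = 37.4629; exercise value = 27.0000 ≤ continuation, so V_0 = 37.4629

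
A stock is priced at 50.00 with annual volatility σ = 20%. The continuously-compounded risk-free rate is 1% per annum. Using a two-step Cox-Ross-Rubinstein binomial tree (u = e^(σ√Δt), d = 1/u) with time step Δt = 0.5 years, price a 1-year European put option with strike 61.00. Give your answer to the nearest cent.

CRR parameters: u = e^(σ√Δt) = e^(0.2·√0.5) = 1.1519, d = 1/u = 0.8681
Per-period rate: rΔt = 0.01·0.5 = 0.005, so R = e^0.005 = 1.0050
Risk-neutral probability p = (e^0.005 − 0.8681)/(1.1519 − 0.8681) = 0.1369/0.2838 = 0.4824
Terminal stock prices: S_uu = 66.34, S_ud = 50, S_dd = 37.68
Terminal payoffs (K − S): max(-5.345, 0) = 0, max(11, 0) = 11, max(23.32, 0) = 23.32
Node u (S = 57.6): V_u = e^(−0.005)·[0.4824·0.0000 + 0.5176·11.0000] = 5.6656
Node d (S = 43.41): V_d = e^(−0.005)·[0.4824·11.0000 + 0.5176·23.3181] = 17.2896
Node 0 (S = 50): V_0 = e^(−0.005)·[0.4824·5.6656 + 0.5176·17.2896] = 11.6243

11.62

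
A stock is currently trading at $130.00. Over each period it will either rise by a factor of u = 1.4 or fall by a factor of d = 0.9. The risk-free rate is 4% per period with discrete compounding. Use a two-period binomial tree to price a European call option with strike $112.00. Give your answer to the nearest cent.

Risk-neutral probability p = (1 + 0.04 − 0.9)/(1.4 − 0.9) = 0.1400/0.5000 = 0.2800
Terminal stock prices: S_uu = 254.8, S_ud = 163.8, S_dd = 105.3
Terminal payoffs (S − K): max(142.8, 0) = 142.8, max(51.8, 0) = 51.8, max(-6.7, 0) = 0
Node u (S = 182): V_u = 1/1.04·[0.2800·142.8000 + 0.7200·51.8000] = 74.3077
Node d (S = 117): V_d = 1/1.04·[0.2800·51.8000 + 0.7200·0.0000] = 13.9462
Node 0 (S = 130): V_0 = 1/1.04·[0.2800·74.3077 + 0.7200·13.9462] = 29.6609

$29.66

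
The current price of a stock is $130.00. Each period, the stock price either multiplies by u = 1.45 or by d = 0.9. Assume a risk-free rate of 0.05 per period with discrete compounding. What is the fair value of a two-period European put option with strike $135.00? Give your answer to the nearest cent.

$14.25

Risk-neutral probability p = (1 + 0.05 − 0.9)/(1.45 − 0.9) = 0.1500/0.5500 = 0.2727
Terminal stock prices: S_uu = 273.3, S_ud = 169.7, S_dd = 105.3
Terminal payoffs (K − S): max(-138.3, 0) = 0, max(-34.65, 0) = 0, max(29.7, 0) = 29.7
Node u (S = 188.5): V_u = 1/1.05·[0.2727·0.0000 + 0.7273·0.0000] = 0.0000
Node d (S = 117): V_d = 1/1.05·[0.2727·0.0000 + 0.7273·29.7000] = 20.5714
Node 0 (S = 130): V_0 = 1/1.05·[0.2727·0.0000 + 0.7273·20.5714] = 14.2486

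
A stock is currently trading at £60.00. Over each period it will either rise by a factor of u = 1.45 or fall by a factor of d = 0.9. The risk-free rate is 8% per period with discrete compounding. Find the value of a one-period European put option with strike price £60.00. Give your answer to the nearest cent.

Risk-neutral probability p = (1 + 0.08 − 0.9)/(1.45 − 0.9) = 0.1800/0.5500 = 0.3273
Terminal stock prices: S_u = 87, S_d = 54
Terminal payoffs (K − S): max(-27, 0) = 0, max(6, 0) = 6
Node 0 (S = 60): V_0 = 1/1.08·[0.3273·0.0000 + 0.6727·6.0000] = 3.7374

£3.74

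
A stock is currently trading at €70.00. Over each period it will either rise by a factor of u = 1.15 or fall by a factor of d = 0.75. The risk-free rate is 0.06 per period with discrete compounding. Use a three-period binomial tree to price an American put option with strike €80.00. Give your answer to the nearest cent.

€10.08

Risk-neutral probability p = (1 + 0.06 − 0.75)/(1.15 − 0.75) = 0.3100/0.4000 = 0.7750
Terminal stock prices: S_uuu = 106.5, S_uud = 69.43, S_udd = 45.28, S_ddd = 29.53
Terminal payoffs (K − S): max(-26.46, 0) = 0, max(10.57, 0) = 10.57, max(34.72, 0) = 34.72, max(50.47, 0) = 50.47
Node uu (S = 92.57): continuation = 1/1.06·[0.7750·0.0000 + 0.2250·10.5688] = 2.2434; exercise value = 0.0000 ≤ continuation, so V_uu = 2.2434
Node ud (S = 60.38): continuation = 1/1.06·[0.7750·10.5688 + 0.2250·34.7188] = 15.0967; exercise value = 19.6250 > continuation, so V_ud = 19.6250 (exercise)
Node dd (S = 39.38): continuation = 1/1.06·[0.7750·34.7188 + 0.2250·50.4688] = 36.0967; exercise value = 40.6250 > continuation, so V_dd = 40.6250 (exercise)
Node u (S = 80.5): continuation = 1/1.06·[0.7750·2.2434 + 0.2250·19.6250] = 5.8059; exercise value = 0.0000 ≤ continuation, so V_u = 5.8059
Node d (S = 52.5): continuation = 1/1.06·[0.7750·19.6250 + 0.2250·40.6250] = 22.9717; exercise value = 27.5000 > continuation, so V_d = 27.5000 (exercise)
Node 0 (S = 70): continuation = 1/1.06·[0.7750·5.8059 + 0.2250·27.5000] = 10.0821; exercise value = 10.0000 ≤ continuation, so V_0 = 10.0821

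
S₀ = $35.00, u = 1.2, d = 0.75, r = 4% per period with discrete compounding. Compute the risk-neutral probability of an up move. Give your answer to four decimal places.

p = 0.6444

Risk-neutral probability p = (1 + 0.04 − 0.75)/(1.2 − 0.75) = 0.2900/0.4500 = 0.6444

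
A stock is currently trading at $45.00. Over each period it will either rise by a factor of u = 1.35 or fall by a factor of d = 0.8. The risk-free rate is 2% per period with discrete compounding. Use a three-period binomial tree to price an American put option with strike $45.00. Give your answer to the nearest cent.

Risk-neutral probability p = (1 + 0.02 − 0.8)/(1.35 − 0.8) = 0.2200/0.5500 = 0.4000
Terminal stock prices: S_uuu = 110.7, S_uud = 65.61, S_udd = 38.88, S_ddd = 23.04
Terminal payoffs (K − S): max(-65.72, 0) = 0, max(-20.61, 0) = 0, max(6.12, 0) = 6.12, max(21.96, 0) = 21.96
Node uu (S = 82.01): continuation = 1/1.02·[0.4000·0.0000 + 0.6000·0.0000] = 0.0000; exercise value = 0.0000 ≤ continuation, so V_uu = 0.0000
Node ud (S = 48.6): continuation = 1/1.02·[0.4000·0.0000 + 0.6000·6.1200] = 3.6000; exercise value = 0.0000 ≤ continuation, so V_ud = 3.6000
Node dd (S = 28.8): continuation = 1/1.02·[0.4000·6.1200 + 0.6000·21.9600] = 15.3176; exercise value = 16.2000 > continuation, so V_dd = 16.2000 (exercise)
Node u (S = 60.75): continuation = 1/1.02·[0.4000·0.0000 + 0.6000·3.6000] = 2.1176; exercise value = 0.0000 ≤ continuation, so V_u = 2.1176
Node d (S = 36): continuation = 1/1.02·[0.4000·3.6000 + 0.6000·16.2000] = 10.9412; exercise value = 9.0000 ≤ continuation, so V_d = 10.9412
Node 0 (S = 45): continuation = 1/1.02·[0.4000·2.1176 + 0.6000·10.9412] = 7.2664; exercise value = 0.0000 ≤ continuation, so V_0 = 7.2664

$7.27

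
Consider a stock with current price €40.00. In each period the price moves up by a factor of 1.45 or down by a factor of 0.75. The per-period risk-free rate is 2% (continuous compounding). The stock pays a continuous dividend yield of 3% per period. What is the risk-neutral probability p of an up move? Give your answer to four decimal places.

p = 0.3429

Per-period risk-free factor R = e^0.02 = 1.0202; dividend-adjusted growth = e^(0.02−0.03) = 0.9900.
Risk-neutral probability p = (0.9900 − 0.75)/(1.45 − 0.75) = 0.2400/0.7000 = 0.3429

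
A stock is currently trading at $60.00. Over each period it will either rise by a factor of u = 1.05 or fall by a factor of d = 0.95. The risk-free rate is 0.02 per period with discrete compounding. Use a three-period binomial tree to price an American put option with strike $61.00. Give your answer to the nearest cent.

$1.42

Risk-neutral probability p = (1 + 0.02 − 0.95)/(1.05 − 0.95) = 0.0700/0.1000 = 0.7000
Terminal stock prices: S_uuu = 69.46, S_uud = 62.84, S_udd = 56.86, S_ddd = 51.44
Terminal payoffs (K − S): max(-8.458, 0) = 0, max(-1.843, 0) = 0, max(4.143, 0) = 4.143, max(9.558, 0) = 9.558
Node uu (S = 66.15): continuation = 1/1.02·[0.7000·0.0000 + 0.3000·0.0000] = 0.0000; exercise value = 0.0000 ≤ continuation, so V_uu = 0.0000
Node ud (S = 59.85): continuation = 1/1.02·[0.7000·0.0000 + 0.3000·4.1425] = 1.2184; exercise value = 1.1500 ≤ continuation, so V_ud = 1.2184
Node dd (S = 54.15): continuation = 1/1.02·[0.7000·4.1425 + 0.3000·9.5575] = 5.6539; exercise value = 6.8500 > continuation, so V_dd = 6.8500 (exercise)
Node u (S = 63): continuation = 1/1.02·[0.7000·0.0000 + 0.3000·1.2184] = 0.3583; exercise value = 0.0000 ≤ continuation, so V_u = 0.3583
Node d (S = 57): continuation = 1/1.02·[0.7000·1.2184 + 0.3000·6.8500] = 2.8509; exercise value = 4.0000 > continuation, so V_d = 4.0000 (exercise)
Node 0 (S = 60): continuation = 1/1.02·[0.7000·0.3583 + 0.3000·4.0000] = 1.4224; exercise value = 1.0000 ≤ continuation, so V_0 = 1.4224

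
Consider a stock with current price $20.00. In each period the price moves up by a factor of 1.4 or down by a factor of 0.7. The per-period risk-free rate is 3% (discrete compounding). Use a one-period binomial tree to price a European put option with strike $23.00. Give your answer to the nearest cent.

$4.62

Risk-neutral probability p = (1 + 0.03 − 0.7)/(1.4 − 0.7) = 0.3300/0.7000 = 0.4714
Terminal stock prices: S_u = 28, S_d = 14
Terminal payoffs (K − S): max(-5, 0) = 0, max(9, 0) = 9
Node 0 (S = 20): V_0 = 1/1.03·[0.4714·0.0000 + 0.5286·9.0000] = 4.6186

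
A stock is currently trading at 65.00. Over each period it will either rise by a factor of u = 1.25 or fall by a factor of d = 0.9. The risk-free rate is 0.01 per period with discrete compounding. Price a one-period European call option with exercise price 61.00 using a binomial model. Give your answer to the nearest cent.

6.30

Risk-neutral probability p = (1 + 0.01 − 0.9)/(1.25 − 0.9) = 0.1100/0.3500 = 0.3143
Terminal stock prices: S_u = 81.25, S_d = 58.5
Terminal payoffs (S − K): max(20.25, 0) = 20.25, max(-2.5, 0) = 0
Node 0 (S = 65): V_0 = 1/1.01·[0.3143·20.2500 + 0.6857·0.0000] = 6.3013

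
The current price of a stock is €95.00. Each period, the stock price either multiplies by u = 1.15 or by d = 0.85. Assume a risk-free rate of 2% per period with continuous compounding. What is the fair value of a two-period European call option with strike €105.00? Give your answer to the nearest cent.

€6.38

Risk-neutral probability p = (e^0.02 − 0.85)/(1.15 − 0.85) = 0.1702/0.3000 = 0.5673
Terminal stock prices: S_uu = 125.6, S_ud = 92.86, S_dd = 68.64
Terminal payoffs (S − K): max(20.64, 0) = 20.64, max(-12.14, 0) = 0, max(-36.36, 0) = 0
Node u (S = 109.2): V_u = e^(−0.02)·[0.5673·20.6375 + 0.4327·0.0000] = 11.4766
Node d (S = 80.75): V_d = e^(−0.02)·[0.5673·0.0000 + 0.4327·0.0000] = 0.0000
Node 0 (S = 95): V_0 = e^(−0.02)·[0.5673·11.4766 + 0.4327·0.0000] = 6.3822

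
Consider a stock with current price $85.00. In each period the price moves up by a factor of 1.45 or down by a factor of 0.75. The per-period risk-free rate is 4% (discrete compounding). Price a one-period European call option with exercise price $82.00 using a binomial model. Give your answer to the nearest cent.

Risk-neutral probability p = (1 + 0.04 − 0.75)/(1.45 − 0.75) = 0.2900/0.7000 = 0.4143
Terminal stock prices: S_u = 123.2, S_d = 63.75
Terminal payoffs (S − K): max(41.25, 0) = 41.25, max(-18.25, 0) = 0
Node 0 (S = 85): V_0 = 1/1.04·[0.4143·41.2500 + 0.5857·0.0000] = 16.4320

$16.43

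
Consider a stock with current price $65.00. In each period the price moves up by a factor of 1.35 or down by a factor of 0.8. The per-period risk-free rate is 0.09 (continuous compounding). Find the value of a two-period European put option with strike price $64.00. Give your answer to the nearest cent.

$4.05

Risk-neutral probability p = (e^0.09 − 0.8)/(1.35 − 0.8) = 0.2942/0.5500 = 0.5349
Terminal stock prices: S_uu = 118.5, S_ud = 70.2, S_dd = 41.6
Terminal payoffs (K − S): max(-54.46, 0) = 0, max(-6.2, 0) = 0, max(22.4, 0) = 22.4
Node u (S = 87.75): V_u = e^(−0.09)·[0.5349·0.0000 + 0.4651·0.0000] = 0.0000
Node d (S = 52): V_d = e^(−0.09)·[0.5349·0.0000 + 0.4651·22.4000] = 9.5223
Node 0 (S = 65): V_0 = e^(−0.09)·[0.5349·0.0000 + 0.4651·9.5223] = 4.0480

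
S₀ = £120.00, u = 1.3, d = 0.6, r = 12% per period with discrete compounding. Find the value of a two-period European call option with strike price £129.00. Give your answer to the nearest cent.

Risk-neutral probability p = (1 + 0.12 − 0.6)/(1.3 − 0.6) = 0.5200/0.7000 = 0.7429
Terminal stock prices: S_uu = 202.8, S_ud = 93.6, S_dd = 43.2
Terminal payoffs (S − K): max(73.8, 0) = 73.8, max(-35.4, 0) = 0, max(-85.8, 0) = 0
Node u (S = 156): V_u = 1/1.12·[0.7429·73.8000 + 0.2571·0.0000] = 48.9490
Node d (S = 72): V_d = 1/1.12·[0.7429·0.0000 + 0.2571·0.0000] = 0.0000
Node 0 (S = 120): V_0 = 1/1.12·[0.7429·48.9490 + 0.2571·0.0000] = 32.4662

£32.47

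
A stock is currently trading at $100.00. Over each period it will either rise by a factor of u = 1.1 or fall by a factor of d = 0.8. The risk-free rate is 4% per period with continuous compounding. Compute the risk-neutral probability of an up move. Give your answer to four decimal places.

Risk-neutral probability p = (e^0.04 − 0.8)/(1.1 − 0.8) = 0.2408/0.3000 = 0.8027

p = 0.8027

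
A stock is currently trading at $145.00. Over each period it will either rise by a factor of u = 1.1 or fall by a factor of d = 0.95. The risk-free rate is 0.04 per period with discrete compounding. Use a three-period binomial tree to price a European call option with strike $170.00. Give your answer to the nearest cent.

$4.42

Risk-neutral probability p = (1 + 0.04 − 0.95)/(1.1 − 0.95) = 0.0900/0.1500 = 0.6000
Terminal stock prices: S_uuu = 193, S_uud = 166.7, S_udd = 143.9, S_ddd = 124.3
Terminal payoffs (S − K): max(23, 0) = 23, max(-3.322, 0) = 0, max(-26.05, 0) = 0, max(-45.68, 0) = 0
Node uu (S = 175.5): V_uu = 1/1.04·[0.6000·22.9950 + 0.4000·0.0000] = 13.2663
Node ud (S = 151.5): V_ud = 1/1.04·[0.6000·0.0000 + 0.4000·0.0000] = 0.0000
Node dd (S = 130.9): V_dd = 1/1.04·[0.6000·0.0000 + 0.4000·0.0000] = 0.0000
Node u (S = 159.5): V_u = 1/1.04·[0.6000·13.2663 + 0.4000·0.0000] = 7.6537
Node d (S = 137.8): V_d = 1/1.04·[0.6000·0.0000 + 0.4000·0.0000] = 0.0000
Node 0 (S = 145): V_0 = 1/1.04·[0.6000·7.6537 + 0.4000·0.0000] = 4.4156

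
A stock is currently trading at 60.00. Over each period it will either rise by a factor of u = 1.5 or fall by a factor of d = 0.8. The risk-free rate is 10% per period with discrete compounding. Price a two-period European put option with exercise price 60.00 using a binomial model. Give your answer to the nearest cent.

5.83

Risk-neutral probability p = (1 + 0.1 − 0.8)/(1.5 − 0.8) = 0.3000/0.7000 = 0.4286
Terminal stock prices: S_uu = 135, S_ud = 72, S_dd = 38.4
Terminal payoffs (K − S): max(-75, 0) = 0, max(-12, 0) = 0, max(21.6, 0) = 21.6
Node u (S = 90): V_u = 1/1.1·[0.4286·0.0000 + 0.5714·0.0000] = 0.0000
Node d (S = 48): V_d = 1/1.1·[0.4286·0.0000 + 0.5714·21.6000] = 11.2208
Node 0 (S = 60): V_0 = 1/1.1·[0.4286·0.0000 + 0.5714·11.2208] = 5.8290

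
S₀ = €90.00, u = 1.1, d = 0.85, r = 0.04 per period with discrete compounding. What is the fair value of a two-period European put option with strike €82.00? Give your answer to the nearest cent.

€0.90

Risk-neutral probability p = (1 + 0.04 − 0.85)/(1.1 − 0.85) = 0.1900/0.2500 = 0.7600
Terminal stock prices: S_uu = 108.9, S_ud = 84.15, S_dd = 65.02
Terminal payoffs (K − S): max(-26.9, 0) = 0, max(-2.15, 0) = 0, max(16.98, 0) = 16.98
Node u (S = 99): V_u = 1/1.04·[0.7600·0.0000 + 0.2400·0.0000] = 0.0000
Node d (S = 76.5): V_d = 1/1.04·[0.7600·0.0000 + 0.2400·16.9750] = 3.9173
Node 0 (S = 90): V_0 = 1/1.04·[0.7600·0.0000 + 0.2400·3.9173] = 0.9040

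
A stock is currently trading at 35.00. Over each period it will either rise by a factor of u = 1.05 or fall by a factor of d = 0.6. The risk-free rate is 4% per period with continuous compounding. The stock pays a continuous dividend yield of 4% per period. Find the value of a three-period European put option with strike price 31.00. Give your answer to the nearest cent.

Per-period risk-free factor R = e^0.04 = 1.0408; dividend-adjusted growth = e^(0.04−0.04) = 1.0000.
Risk-neutral probability p = (1.0000 − 0.6)/(1.05 − 0.6) = 0.4000/0.4500 = 0.8889
Terminal stock prices: S_uuu = 40.52, S_uud = 23.15, S_udd = 13.23, S_ddd = 7.56
Terminal payoffs (K − S): max(-9.517, 0) = 0, max(7.848, 0) = 7.848, max(17.77, 0) = 17.77, max(23.44, 0) = 23.44
Node uu (S = 38.59): V_uu = e^(−0.04)·[0.8889·0.0000 + 0.1111·7.8475] = 0.8378
Node ud (S = 22.05): V_ud = e^(−0.04)·[0.8889·7.8475 + 0.1111·17.7700] = 8.5991
Node dd (S = 12.6): V_dd = e^(−0.04)·[0.8889·17.7700 + 0.1111·23.4400] = 17.6785
Node u (S = 36.75): V_u = e^(−0.04)·[0.8889·0.8378 + 0.1111·8.5991] = 1.6335
Node d (S = 21): V_d = e^(−0.04)·[0.8889·8.5991 + 0.1111·17.6785] = 9.2312
Node 0 (S = 35): V_0 = e^(−0.04)·[0.8889·1.6335 + 0.1111·9.2312] = 2.3805

2.38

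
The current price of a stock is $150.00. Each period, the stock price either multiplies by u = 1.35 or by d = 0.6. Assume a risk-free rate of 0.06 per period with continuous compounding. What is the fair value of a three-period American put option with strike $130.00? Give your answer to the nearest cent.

Risk-neutral probability p = (e^0.06 − 0.6)/(1.35 − 0.6) = 0.4618/0.7500 = 0.6158
Terminal stock prices: S_uuu = 369.1, S_uud = 164, S_udd = 72.9, S_ddd = 32.4
Terminal payoffs (K − S): max(-239.1, 0) = 0, max(-34.03, 0) = 0, max(57.1, 0) = 57.1, max(97.6, 0) = 97.6
Node uu (S = 273.4): continuation = e^(−0.06)·[0.6158·0.0000 + 0.3842·0.0000] = 0.0000; exercise value = 0.0000 ≤ continuation, so V_uu = 0.0000
Node ud (S = 121.5): continuation = e^(−0.06)·[0.6158·0.0000 + 0.3842·57.1000] = 20.6612; exercise value = 8.5000 ≤ continuation, so V_ud = 20.6612
Node dd (S = 54): continuation = e^(−0.06)·[0.6158·57.1000 + 0.3842·97.6000] = 68.4294; exercise value = 76.0000 > continuation, so V_dd = 76.0000 (exercise)
Node u (S = 202.5): continuation = e^(−0.06)·[0.6158·0.0000 + 0.3842·20.6612] = 7.4761; exercise value = 0.0000 ≤ continuation, so V_u = 7.4761
Node d (S = 90): continuation = e^(−0.06)·[0.6158·20.6612 + 0.3842·76.0000] = 39.4819; exercise value = 40.0000 > continuation, so V_d = 40.0000 (exercise)
Node 0 (S = 150): continuation = e^(−0.06)·[0.6158·7.4761 + 0.3842·40.0000] = 18.8093; exercise value = 0.0000 ≤ continuation, so V_0 = 18.8093

$18.81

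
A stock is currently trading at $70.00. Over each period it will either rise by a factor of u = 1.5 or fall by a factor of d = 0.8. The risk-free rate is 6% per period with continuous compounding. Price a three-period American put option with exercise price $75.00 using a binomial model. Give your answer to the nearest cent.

Risk-neutral probability p = (e^0.06 − 0.8)/(1.5 − 0.8) = 0.2618/0.7000 = 0.3741
Terminal stock prices: S_uuu = 236.2, S_uud = 126, S_udd = 67.2, S_ddd = 35.84
Terminal payoffs (K − S): max(-161.2, 0) = 0, max(-51, 0) = 0, max(7.8, 0) = 7.8, max(39.16, 0) = 39.16
Node uu (S = 157.5): continuation = e^(−0.06)·[0.3741·0.0000 + 0.6259·0.0000] = 0.0000; exercise value = 0.0000 ≤ continuation, so V_uu = 0.0000
Node ud (S = 84): continuation = e^(−0.06)·[0.3741·0.0000 + 0.6259·7.8000] = 4.5981; exercise value = 0.0000 ≤ continuation, so V_ud = 4.5981
Node dd (S = 44.8): continuation = e^(−0.06)·[0.3741·7.8000 + 0.6259·39.1600] = 25.8323; exercise value = 30.2000 > continuation, so V_dd = 30.2000 (exercise)
Node u (S = 105): continuation = e^(−0.06)·[0.3741·0.0000 + 0.6259·4.5981] = 2.7105; exercise value = 0.0000 ≤ continuation, so V_u = 2.7105
Node d (S = 56): continuation = e^(−0.06)·[0.3741·4.5981 + 0.6259·30.2000] = 19.4225; exercise value = 19.0000 ≤ continuation, so V_d = 19.4225
Node 0 (S = 70): continuation = e^(−0.06)·[0.3741·2.7105 + 0.6259·19.4225] = 12.4043; exercise value = 5.0000 ≤ continuation, so V_0 = 12.4043

$12.40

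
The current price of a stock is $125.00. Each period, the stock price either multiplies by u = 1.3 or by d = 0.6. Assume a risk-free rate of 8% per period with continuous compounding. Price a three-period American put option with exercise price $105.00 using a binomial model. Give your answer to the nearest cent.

$10.99

Risk-neutral probability p = (e^0.08 − 0.6)/(1.3 − 0.6) = 0.4833/0.7000 = 0.6904
Terminal stock prices: S_uuu = 274.6, S_uud = 126.8, S_udd = 58.5, S_ddd = 27
Terminal payoffs (K − S): max(-169.6, 0) = 0, max(-21.75, 0) = 0, max(46.5, 0) = 46.5, max(78, 0) = 78
Node uu (S = 211.3): continuation = e^(−0.08)·[0.6904·0.0000 + 0.3096·0.0000] = 0.0000; exercise value = 0.0000 ≤ continuation, so V_uu = 0.0000
Node ud (S = 97.5): continuation = e^(−0.08)·[0.6904·0.0000 + 0.3096·46.5000] = 13.2891; exercise value = 7.5000 ≤ continuation, so V_ud = 13.2891
Node dd (S = 45): continuation = e^(−0.08)·[0.6904·46.5000 + 0.3096·78.0000] = 51.9272; exercise value = 60.0000 > continuation, so V_dd = 60.0000 (exercise)
Node u (S = 162.5): continuation = e^(−0.08)·[0.6904·0.0000 + 0.3096·13.2891] = 3.7979; exercise value = 0.0000 ≤ continuation, so V_u = 3.7979
Node d (S = 75): continuation = e^(−0.08)·[0.6904·13.2891 + 0.3096·60.0000] = 25.6168; exercise value = 30.0000 > continuation, so V_d = 30.0000 (exercise)
Node 0 (S = 125): continuation = e^(−0.08)·[0.6904·3.7979 + 0.3096·30.0000] = 10.9941; exercise value = 0.0000 ≤ continuation, so V_0 = 10.9941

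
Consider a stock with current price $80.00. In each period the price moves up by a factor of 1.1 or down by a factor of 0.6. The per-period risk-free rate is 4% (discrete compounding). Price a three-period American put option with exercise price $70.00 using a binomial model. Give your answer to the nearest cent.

$5.20

Risk-neutral probability p = (1 + 0.04 − 0.6)/(1.1 − 0.6) = 0.4400/0.5000 = 0.8800
Terminal stock prices: S_uuu = 106.5, S_uud = 58.08, S_udd = 31.68, S_ddd = 17.28
Terminal payoffs (K − S): max(-36.48, 0) = 0, max(11.92, 0) = 11.92, max(38.32, 0) = 38.32, max(52.72, 0) = 52.72
Node uu (S = 96.8): continuation = 1/1.04·[0.8800·0.0000 + 0.1200·11.9200] = 1.3754; exercise value = 0.0000 ≤ continuation, so V_uu = 1.3754
Node ud (S = 52.8): continuation = 1/1.04·[0.8800·11.9200 + 0.1200·38.3200] = 14.5077; exercise value = 17.2000 > continuation, so V_ud = 17.2000 (exercise)
Node dd (S = 28.8): continuation = 1/1.04·[0.8800·38.3200 + 0.1200·52.7200] = 38.5077; exercise value = 41.2000 > continuation, so V_dd = 41.2000 (exercise)
Node u (S = 88): continuation = 1/1.04·[0.8800·1.3754 + 0.1200·17.2000] = 3.1484; exercise value = 0.0000 ≤ continuation, so V_u = 3.1484
Node d (S = 48): continuation = 1/1.04·[0.8800·17.2000 + 0.1200·41.2000] = 19.3077; exercise value = 22.0000 > continuation, so V_d = 22.0000 (exercise)
Node 0 (S = 80): continuation = 1/1.04·[0.8800·3.1484 + 0.1200·22.0000] = 5.2025; exercise value = 0.0000 ≤ continuation, so V_0 = 5.2025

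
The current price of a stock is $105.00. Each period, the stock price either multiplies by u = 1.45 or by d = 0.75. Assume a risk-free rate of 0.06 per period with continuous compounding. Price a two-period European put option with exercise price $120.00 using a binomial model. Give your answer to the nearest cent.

Risk-neutral probability p = (e^0.06 − 0.75)/(1.45 − 0.75) = 0.3118/0.7000 = 0.4455
Terminal stock prices: S_uu = 220.8, S_ud = 114.2, S_dd = 59.06
Terminal payoffs (K − S): max(-100.8, 0) = 0, max(5.812, 0) = 5.812, max(60.94, 0) = 60.94
Node u (S = 152.2): V_u = e^(−0.06)·[0.4455·0.0000 + 0.5545·5.8125] = 3.0354
Node d (S = 78.75): V_d = e^(−0.06)·[0.4455·5.8125 + 0.5545·60.9375] = 34.2617
Node 0 (S = 105): V_0 = e^(−0.06)·[0.4455·3.0354 + 0.5545·34.2617] = 19.1659

$19.17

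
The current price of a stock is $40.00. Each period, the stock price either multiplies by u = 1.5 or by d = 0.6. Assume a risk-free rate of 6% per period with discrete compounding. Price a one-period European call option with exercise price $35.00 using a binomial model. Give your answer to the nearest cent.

$12.05

Risk-neutral probability p = (1 + 0.06 − 0.6)/(1.5 − 0.6) = 0.4600/0.9000 = 0.5111
Terminal stock prices: S_u = 60, S_d = 24
Terminal payoffs (S − K): max(25, 0) = 25, max(-11, 0) = 0
Node 0 (S = 40): V_0 = 1/1.06·[0.5111·25.0000 + 0.4889·0.0000] = 12.0545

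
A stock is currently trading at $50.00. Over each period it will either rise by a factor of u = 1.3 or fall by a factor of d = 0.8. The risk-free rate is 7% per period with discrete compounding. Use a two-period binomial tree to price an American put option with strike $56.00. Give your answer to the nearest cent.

$7.75

Risk-neutral probability p = (1 + 0.07 − 0.8)/(1.3 − 0.8) = 0.2700/0.5000 = 0.5400
Terminal stock prices: S_uu = 84.5, S_ud = 52, S_dd = 32
Terminal payoffs (K − S): max(-28.5, 0) = 0, max(4, 0) = 4, max(24, 0) = 24
Node u (S = 65): continuation = 1/1.07·[0.5400·0.0000 + 0.4600·4.0000] = 1.7196; exercise value = 0.0000 ≤ continuation, so V_u = 1.7196
Node d (S = 40): continuation = 1/1.07·[0.5400·4.0000 + 0.4600·24.0000] = 12.3364; exercise value = 16.0000 > continuation, so V_d = 16.0000 (exercise)
Node 0 (S = 50): continuation = 1/1.07·[0.5400·1.7196 + 0.4600·16.0000] = 7.7464; exercise value = 6.0000 ≤ continuation, so V_0 = 7.7464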